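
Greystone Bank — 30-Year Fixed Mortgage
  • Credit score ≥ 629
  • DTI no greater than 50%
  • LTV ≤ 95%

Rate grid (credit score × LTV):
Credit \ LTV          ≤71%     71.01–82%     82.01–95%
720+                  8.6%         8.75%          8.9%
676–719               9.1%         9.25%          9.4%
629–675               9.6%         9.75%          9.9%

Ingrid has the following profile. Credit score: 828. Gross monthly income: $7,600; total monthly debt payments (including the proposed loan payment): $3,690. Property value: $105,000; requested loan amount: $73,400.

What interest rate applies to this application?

Credit score 828 ≥ 629; Debt-to-income = 3,690/7,600 = 48.6% — meets 50% limit
LTV: 73,400 ÷ 105,000 = 69.9%, within 95% cap
Score 828 is in the 720+ band; LTV 69.9% is in the ≤71% band → 8.6%.

8.6%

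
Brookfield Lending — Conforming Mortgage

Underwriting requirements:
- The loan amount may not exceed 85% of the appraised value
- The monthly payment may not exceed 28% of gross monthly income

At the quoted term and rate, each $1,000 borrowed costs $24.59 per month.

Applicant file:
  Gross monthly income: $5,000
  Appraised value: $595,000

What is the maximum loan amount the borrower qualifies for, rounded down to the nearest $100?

$56,900

Payment cap: 28% × $5,000 = $1,400/month.
At $24.59 per $1,000, that supports 1,400/24.59 × 1,000 ≈ $56,933 → $56,900.
LTV cap: 85% × $595,000 = $505,750 → $505,700.
Binding constraint: payment-to-income.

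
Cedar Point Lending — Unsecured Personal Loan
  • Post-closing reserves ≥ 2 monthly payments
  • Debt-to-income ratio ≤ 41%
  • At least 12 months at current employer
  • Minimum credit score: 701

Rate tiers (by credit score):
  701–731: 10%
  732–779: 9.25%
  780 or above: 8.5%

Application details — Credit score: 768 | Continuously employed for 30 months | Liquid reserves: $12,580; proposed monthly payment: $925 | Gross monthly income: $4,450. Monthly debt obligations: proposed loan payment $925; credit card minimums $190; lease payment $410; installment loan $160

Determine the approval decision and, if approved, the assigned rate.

Credit score 768 ≥ 701 (meets minimum)
Employment 30 ≥ 12 months
Reserves = 12,580/925 = 13.6 months ≥ 2
Total monthly debts = (925 + 190 + 410 + 160) = 1,685. DTI: 1,685 ÷ 4,450 = 37.9%, within the 41% cap
All requirements met. Score 768 falls in the 732–779 tier → 9.25%.

Approved at 9.25%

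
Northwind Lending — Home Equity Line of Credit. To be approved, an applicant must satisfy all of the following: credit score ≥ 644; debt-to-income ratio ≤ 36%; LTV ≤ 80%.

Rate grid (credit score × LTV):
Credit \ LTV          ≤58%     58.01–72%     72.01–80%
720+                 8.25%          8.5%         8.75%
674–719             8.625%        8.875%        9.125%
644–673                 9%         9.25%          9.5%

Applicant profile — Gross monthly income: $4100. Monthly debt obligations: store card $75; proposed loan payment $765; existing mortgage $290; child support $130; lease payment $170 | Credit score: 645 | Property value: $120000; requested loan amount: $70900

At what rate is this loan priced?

Credit score 645 ≥ 644; Total monthly debts = (75 + 765 + 290 + 130 + 170) = 1,430. Debt-to-income = 1,430/4,100 = 34.9% — meets 36% limit
LTV = 70,900/120,000 = 59.1% ≤ 80%
Row: 645 falls in 644–673. Column: 59.1% falls in 58.01–72%. Rate = 9.25%.

9.25%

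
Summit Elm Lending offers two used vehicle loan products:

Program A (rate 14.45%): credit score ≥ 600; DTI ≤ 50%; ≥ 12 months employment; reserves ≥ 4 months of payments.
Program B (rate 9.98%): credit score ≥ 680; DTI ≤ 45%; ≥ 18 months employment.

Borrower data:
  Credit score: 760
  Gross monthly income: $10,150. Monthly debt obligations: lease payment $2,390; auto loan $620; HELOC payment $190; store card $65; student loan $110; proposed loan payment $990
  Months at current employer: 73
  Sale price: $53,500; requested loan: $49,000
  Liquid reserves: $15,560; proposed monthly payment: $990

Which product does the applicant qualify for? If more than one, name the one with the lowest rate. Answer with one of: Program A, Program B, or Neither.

Program B

Total debts = (2,390 + 620 + 190 + 65 + 110 + 990) = 4,365; DTI = 4,365/10,150 = 43%.
LTV = 49,000/53,500 = 91.6%.
Reserves = 15,560/990 = 15.7 months.
Program A: score 760 ≥ 600; DTI 43% ≤ 50%; employment 73 ≥ 12 mo; reserves 15.7 ≥ 4 mo → qualifies.
Program B: score 760 ≥ 680; DTI 43% ≤ 45%; employment 73 ≥ 18 mo → qualifies.
Qualifying: Program A, Program B. Lowest rate is 9.98% → Program B.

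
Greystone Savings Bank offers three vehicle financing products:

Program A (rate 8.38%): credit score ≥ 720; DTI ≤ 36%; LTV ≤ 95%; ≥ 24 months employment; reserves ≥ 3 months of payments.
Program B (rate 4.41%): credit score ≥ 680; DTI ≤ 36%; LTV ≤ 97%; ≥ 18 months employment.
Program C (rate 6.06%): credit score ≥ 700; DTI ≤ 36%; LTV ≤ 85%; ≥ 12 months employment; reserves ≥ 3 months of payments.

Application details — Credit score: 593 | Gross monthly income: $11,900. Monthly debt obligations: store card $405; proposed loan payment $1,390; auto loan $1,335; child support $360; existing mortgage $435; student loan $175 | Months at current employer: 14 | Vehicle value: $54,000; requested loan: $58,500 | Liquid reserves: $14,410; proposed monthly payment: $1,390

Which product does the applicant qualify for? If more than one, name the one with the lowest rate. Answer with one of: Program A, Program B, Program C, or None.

Total debts = (405 + 1,390 + 1,335 + 360 + 435 + 175) = 4,100; DTI = 4,100/11,900 = 34.5%.
LTV = 58,500/54,000 = 108.3%.
Reserves = 14,410/1,390 = 10.4 months.
Program A: score 593 < 720; DTI 34.5% ≤ 36%; LTV 108.3% > 95%; employment 14 < 24 mo; reserves 10.4 ≥ 3 mo → does not qualify.
Program B: score 593 < 680; DTI 34.5% ≤ 36%; LTV 108.3% > 97%; employment 14 < 18 mo → does not qualify.
Program C: score 593 < 700; DTI 34.5% ≤ 36%; LTV 108.3% > 85%; employment 14 ≥ 12 mo; reserves 10.4 ≥ 3 mo → does not qualify.

None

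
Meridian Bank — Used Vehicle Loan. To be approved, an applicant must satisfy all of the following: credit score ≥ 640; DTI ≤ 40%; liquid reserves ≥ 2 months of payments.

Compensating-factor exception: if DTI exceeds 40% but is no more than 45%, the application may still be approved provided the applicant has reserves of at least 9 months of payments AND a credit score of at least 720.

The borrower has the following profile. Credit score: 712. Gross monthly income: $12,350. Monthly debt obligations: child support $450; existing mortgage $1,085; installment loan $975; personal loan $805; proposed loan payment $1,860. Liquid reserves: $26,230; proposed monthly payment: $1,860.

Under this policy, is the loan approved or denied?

Credit score 712 ≥ 640 (meets base)
Total debts = (450 + 1,085 + 975 + 805 + 1,860) = 5,175. DTI = 5,175/12,350 = 41.9% > 40% — standard DTI limit exceeded.
Reserves = 26,230/1,860 = 14.1 months ≥ 2
41.9% falls in the override range (40%–45%), so the compensating-factor test applies.
Override check — reserves: 14.1 mo (ok); score: 712 (below 720).
Compensating-factor requirement not fully met.

Denied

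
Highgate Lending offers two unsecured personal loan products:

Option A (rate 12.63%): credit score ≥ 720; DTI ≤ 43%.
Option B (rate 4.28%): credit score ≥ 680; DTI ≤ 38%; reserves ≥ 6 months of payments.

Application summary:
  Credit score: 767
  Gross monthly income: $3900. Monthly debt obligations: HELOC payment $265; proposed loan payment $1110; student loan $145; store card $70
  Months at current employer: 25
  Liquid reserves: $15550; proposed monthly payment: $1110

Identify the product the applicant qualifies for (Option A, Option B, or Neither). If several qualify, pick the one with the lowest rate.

Option A

Total debts = (265 + 1,110 + 145 + 70) = 1,590; DTI = 1,590/3,900 = 40.8%.
Reserves = 15,550/1,110 = 14.0 months.
Option A: score 767 ≥ 720; DTI 40.8% ≤ 43% → qualifies.
Option B: score 767 ≥ 680; DTI 40.8% > 38%; reserves 14.0 ≥ 6 mo → does not qualify.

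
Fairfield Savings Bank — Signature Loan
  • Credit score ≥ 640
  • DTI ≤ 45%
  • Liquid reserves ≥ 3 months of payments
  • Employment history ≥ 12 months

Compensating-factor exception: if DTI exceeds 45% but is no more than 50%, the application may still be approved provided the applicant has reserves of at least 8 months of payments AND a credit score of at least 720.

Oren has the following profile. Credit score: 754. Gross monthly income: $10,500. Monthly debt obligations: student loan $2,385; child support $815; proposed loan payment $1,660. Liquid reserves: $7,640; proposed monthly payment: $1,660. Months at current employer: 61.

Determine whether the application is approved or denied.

Denied

Credit score 754 ≥ 640 (meets base)
Total debts = (2,385 + 815 + 1,660) = 4,860. DTI = 4,860/10,500 = 46.3% > 45% — standard DTI limit exceeded.
Reserves = 7,640/1,660 = 4.6 months ≥ 3
Employment 61 ≥ 12 months
DTI 46.3% is within the 45%–50% exception band; checking compensating factors.
Override check — reserves: 4.6 mo (short of 8); score: 754 (ok).
Override conditions not both satisfied; exception does not apply.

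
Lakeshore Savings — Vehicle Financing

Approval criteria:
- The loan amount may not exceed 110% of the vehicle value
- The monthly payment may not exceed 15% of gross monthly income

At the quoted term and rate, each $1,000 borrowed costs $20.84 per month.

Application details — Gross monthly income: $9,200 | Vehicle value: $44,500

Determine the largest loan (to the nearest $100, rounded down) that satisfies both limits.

Payment cap: 15% × $9,200 = $1,380/month.
At $20.84 per $1,000, that supports 1,380/20.84 × 1,000 ≈ $66,218 → $66,200.
LTV cap: 110% × $44,500 = $48,950 → $48,900.
Binding constraint: loan-to-value.

$48,900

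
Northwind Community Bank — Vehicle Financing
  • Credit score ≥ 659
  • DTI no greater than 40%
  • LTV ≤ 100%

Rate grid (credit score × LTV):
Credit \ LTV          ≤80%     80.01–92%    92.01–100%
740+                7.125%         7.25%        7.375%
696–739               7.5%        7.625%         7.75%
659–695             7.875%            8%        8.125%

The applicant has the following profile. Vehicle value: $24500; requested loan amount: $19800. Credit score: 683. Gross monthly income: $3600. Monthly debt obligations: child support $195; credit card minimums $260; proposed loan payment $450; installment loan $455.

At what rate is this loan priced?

8%

Credit score 683 ≥ 659; Total monthly debts = (195 + 260 + 450 + 455) = 1,360. DTI: 1,360 ÷ 3,600 = 37.8%, within the 40% cap
LTV: 19,800 ÷ 24,500 = 80.8%, within 100% cap
Credit 683 → row 659–695; LTV 80.8% → column 80.01–92%. Grid cell → 8%.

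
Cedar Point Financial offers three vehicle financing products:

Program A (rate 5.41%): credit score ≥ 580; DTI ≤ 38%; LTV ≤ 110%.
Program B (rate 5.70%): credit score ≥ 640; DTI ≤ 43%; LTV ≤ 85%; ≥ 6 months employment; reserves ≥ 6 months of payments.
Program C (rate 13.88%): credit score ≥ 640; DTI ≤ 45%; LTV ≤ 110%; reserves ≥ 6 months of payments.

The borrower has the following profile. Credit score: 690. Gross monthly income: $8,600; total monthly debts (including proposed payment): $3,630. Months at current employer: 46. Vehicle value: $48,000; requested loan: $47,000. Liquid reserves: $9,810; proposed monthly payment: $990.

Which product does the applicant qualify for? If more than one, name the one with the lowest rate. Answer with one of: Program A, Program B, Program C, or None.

DTI = 3,630/8,600 = 42.2%.
LTV = 47,000/48,000 = 97.9%.
Reserves = 9,810/990 = 9.9 months.
Program A: score 690 ≥ 580; DTI 42.2% > 38%; LTV 97.9% ≤ 110% → does not qualify.
Program B: score 690 ≥ 640; DTI 42.2% ≤ 43%; LTV 97.9% > 85%; employment 46 ≥ 6 mo; reserves 9.9 ≥ 6 mo → does not qualify.
Program C: score 690 ≥ 640; DTI 42.2% ≤ 45%; LTV 97.9% ≤ 110%; reserves 9.9 ≥ 6 mo → qualifies.

Program C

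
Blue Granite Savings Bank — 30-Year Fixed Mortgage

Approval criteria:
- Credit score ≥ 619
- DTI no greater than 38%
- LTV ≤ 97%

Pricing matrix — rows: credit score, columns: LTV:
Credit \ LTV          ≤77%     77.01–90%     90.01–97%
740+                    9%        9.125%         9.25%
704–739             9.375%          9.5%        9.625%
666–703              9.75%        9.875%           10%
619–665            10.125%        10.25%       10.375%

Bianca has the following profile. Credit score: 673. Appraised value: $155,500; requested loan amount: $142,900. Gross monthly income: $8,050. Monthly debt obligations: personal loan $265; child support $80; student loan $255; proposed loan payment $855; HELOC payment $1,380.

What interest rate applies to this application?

Credit score 673 ≥ 619; Total monthly debts = (265 + 80 + 255 + 855 + 1,380) = 2,835. Debt-to-income = 2,835/8,050 = 35.2% — meets 38% limit
LTV = 142,900/155,500 = 91.9% ≤ 97%
Score 673 is in the 666–703 band; LTV 91.9% is in the 90.01–97% band → 10%.

10%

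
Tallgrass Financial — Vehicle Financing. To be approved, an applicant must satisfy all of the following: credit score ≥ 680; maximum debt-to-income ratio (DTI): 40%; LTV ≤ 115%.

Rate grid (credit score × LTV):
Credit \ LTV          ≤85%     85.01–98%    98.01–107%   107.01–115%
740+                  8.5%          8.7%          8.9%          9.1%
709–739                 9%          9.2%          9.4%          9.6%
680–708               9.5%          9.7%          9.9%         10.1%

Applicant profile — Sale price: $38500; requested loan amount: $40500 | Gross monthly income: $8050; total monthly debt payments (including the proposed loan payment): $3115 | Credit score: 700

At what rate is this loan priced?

9.9%

Credit score 700 ≥ 680; Debt-to-income = 3,115/8,050 = 38.7% — meets 40% limit
LTV = 40,500/38,500 = 105.2% ≤ 115%
Score 700 is in the 680–708 band; LTV 105.2% is in the 98.01–107% band → 9.9%.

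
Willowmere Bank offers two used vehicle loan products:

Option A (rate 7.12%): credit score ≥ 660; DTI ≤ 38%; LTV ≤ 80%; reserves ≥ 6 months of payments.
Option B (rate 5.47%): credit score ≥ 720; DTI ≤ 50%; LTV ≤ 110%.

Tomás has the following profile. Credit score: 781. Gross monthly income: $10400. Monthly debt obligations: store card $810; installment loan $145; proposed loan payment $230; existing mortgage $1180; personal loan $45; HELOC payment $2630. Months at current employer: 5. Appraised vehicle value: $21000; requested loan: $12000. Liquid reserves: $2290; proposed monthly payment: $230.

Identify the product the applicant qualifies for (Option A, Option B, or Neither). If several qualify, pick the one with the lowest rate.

Option B

Total debts = (810 + 145 + 230 + 1,180 + 45 + 2,630) = 5,040; DTI = 5,040/10,400 = 48.5%.
LTV = 12,000/21,000 = 57.1%.
Reserves = 2,290/230 = 10.0 months.
Option A: score 781 ≥ 660; DTI 48.5% > 38%; LTV 57.1% ≤ 80%; reserves 10.0 ≥ 6 mo → does not qualify.
Option B: score 781 ≥ 720; DTI 48.5% ≤ 50%; LTV 57.1% ≤ 110% → qualifies.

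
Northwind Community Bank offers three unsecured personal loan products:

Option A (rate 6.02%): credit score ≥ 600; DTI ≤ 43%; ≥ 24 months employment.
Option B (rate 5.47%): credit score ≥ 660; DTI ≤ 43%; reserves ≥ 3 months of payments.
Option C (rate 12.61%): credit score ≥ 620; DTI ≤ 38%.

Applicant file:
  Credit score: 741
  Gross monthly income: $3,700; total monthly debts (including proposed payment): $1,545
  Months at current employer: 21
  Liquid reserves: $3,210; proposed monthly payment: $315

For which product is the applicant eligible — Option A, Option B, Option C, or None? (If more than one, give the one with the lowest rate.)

DTI = 1,545/3,700 = 41.8%.
Reserves = 3,210/315 = 10.2 months.
Option A: score 741 ≥ 600; DTI 41.8% ≤ 43%; employment 21 < 24 mo → does not qualify.
Option B: score 741 ≥ 660; DTI 41.8% ≤ 43%; reserves 10.2 ≥ 3 mo → qualifies.
Option C: score 741 ≥ 620; DTI 41.8% > 38% → does not qualify.

Option B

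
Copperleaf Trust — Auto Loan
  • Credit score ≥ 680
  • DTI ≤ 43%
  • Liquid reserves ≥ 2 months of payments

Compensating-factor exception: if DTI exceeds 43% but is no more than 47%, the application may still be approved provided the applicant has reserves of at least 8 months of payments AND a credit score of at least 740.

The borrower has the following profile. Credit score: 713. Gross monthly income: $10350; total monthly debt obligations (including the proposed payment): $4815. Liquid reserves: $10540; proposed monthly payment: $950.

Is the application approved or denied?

Denied

Credit score 713 ≥ 680 (meets base)
DTI = 4,815/10,350 = 46.5% > 43% — standard DTI limit exceeded.
Liquid reserves cover 10,540/950 = 11.1 months — ≥ 2 required
DTI 46.5% is within the 43%–47% exception band; checking compensating factors.
Override check — reserves: 11.1 mo (ok); score: 713 (below 740).
Override conditions not both satisfied; exception does not apply.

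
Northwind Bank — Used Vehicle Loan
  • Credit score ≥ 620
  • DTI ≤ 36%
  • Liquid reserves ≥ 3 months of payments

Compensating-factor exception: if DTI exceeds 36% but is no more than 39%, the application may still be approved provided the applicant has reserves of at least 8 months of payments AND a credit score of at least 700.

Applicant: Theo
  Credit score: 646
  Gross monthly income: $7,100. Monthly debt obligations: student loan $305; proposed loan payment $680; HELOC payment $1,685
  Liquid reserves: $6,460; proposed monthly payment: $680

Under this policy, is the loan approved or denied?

Denied

Credit score 646 ≥ 620 (meets base)
Total debts = (305 + 680 + 1,685) = 2,670. DTI = 2,670/7,100 = 37.6% > 36% — standard DTI limit exceeded.
Reserves: 6,460 ÷ 680 = 9.5 months (meets 3-month minimum)
37.6% falls in the override range (36%–39%), so the compensating-factor test applies.
Override check — reserves: 9.5 mo (ok); score: 646 (below 700).
Compensating-factor requirement not fully met.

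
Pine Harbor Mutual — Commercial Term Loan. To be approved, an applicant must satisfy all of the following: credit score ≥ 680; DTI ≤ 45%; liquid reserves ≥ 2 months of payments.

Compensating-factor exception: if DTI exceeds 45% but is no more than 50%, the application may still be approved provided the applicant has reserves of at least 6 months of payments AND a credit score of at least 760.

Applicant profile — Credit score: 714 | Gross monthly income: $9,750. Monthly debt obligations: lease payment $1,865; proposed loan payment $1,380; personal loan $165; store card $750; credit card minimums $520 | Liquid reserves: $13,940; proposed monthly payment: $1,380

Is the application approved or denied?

Denied

Credit score 714 ≥ 680 (meets base)
Total debts = (1,865 + 1,380 + 165 + 750 + 520) = 4,680. DTI: 4,680 ÷ 9,750 = 48%, over the 45% base limit.
Reserves: 13,940 ÷ 1,380 = 10.1 months (meets 2-month minimum)
48% falls in the override range (45%–50%), so the compensating-factor test applies.
Override check — reserves: 10.1 mo (ok); score: 714 (below 760).
Compensating-factor requirement not fully met.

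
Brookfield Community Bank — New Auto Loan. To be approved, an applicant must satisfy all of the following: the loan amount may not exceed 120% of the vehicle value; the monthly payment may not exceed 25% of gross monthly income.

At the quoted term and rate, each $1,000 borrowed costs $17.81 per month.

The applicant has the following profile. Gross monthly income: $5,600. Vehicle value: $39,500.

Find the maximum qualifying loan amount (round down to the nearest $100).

$47,400

Payment cap: 25% × $5,600 = $1,400/month.
At $17.81 per $1,000, that supports 1,400/17.81 × 1,000 ≈ $78,607 → $78,600.
LTV cap: 120% × $39,500 = $47,400 → $47,400.
Binding constraint: loan-to-value.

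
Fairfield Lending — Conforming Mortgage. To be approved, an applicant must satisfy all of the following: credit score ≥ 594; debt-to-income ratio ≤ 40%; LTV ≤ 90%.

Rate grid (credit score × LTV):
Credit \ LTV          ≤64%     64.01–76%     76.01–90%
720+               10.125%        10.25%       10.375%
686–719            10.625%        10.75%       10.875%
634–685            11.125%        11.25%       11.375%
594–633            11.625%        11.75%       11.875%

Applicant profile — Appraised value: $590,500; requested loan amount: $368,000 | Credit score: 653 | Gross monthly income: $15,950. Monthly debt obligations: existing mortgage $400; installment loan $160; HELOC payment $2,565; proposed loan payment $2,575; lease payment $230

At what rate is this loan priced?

Credit score 653 ≥ 594; Total monthly debts = (400 + 160 + 2,565 + 2,575 + 230) = 5,930. DTI: 5,930 ÷ 15,950 = 37.2%, within the 40% cap
LTV = 368,000/590,500 = 62.3% ≤ 90%
Score 653 is in the 634–685 band; LTV 62.3% is in the ≤64% band → 11.125%.

11.125%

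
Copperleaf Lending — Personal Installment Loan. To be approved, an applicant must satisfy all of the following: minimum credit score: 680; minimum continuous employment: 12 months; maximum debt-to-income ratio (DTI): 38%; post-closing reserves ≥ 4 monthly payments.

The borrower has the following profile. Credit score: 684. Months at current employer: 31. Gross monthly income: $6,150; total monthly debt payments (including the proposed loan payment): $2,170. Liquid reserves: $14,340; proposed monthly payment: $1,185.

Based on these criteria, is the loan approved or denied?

Approved

Credit score 684 ≥ 680 (meets)
Employment 31 ≥ 12 months
DTI: 2,170 ÷ 6,150 = 35.3%, within the 38% cap
Reserves = 14,340/1,185 = 12.1 months ≥ 4
All criteria satisfied.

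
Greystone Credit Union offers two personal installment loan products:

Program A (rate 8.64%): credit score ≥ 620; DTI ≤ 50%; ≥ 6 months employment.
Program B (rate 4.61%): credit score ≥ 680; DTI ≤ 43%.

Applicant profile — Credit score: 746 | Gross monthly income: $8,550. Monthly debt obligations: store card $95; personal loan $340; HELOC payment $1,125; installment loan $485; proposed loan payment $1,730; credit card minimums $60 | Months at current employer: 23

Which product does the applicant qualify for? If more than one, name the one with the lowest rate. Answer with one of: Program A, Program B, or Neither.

Program A

Total debts = (95 + 340 + 1,125 + 485 + 1,730 + 60) = 3,835; DTI = 3,835/8,550 = 44.9%.
Program A: score 746 ≥ 620; DTI 44.9% ≤ 50%; employment 23 ≥ 6 mo → qualifies.
Program B: score 746 ≥ 680; DTI 44.9% > 43% → does not qualify.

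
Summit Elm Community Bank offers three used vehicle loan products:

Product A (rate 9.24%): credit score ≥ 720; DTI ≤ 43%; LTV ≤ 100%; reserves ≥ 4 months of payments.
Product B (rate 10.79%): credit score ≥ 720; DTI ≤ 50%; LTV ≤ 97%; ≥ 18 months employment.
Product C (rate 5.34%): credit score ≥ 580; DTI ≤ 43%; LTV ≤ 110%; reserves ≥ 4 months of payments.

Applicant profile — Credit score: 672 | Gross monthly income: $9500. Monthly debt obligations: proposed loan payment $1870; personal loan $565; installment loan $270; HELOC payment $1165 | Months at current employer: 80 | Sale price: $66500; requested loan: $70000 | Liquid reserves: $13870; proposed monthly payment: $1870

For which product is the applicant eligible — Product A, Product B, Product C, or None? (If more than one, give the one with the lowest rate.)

Total debts = (1,870 + 565 + 270 + 1,165) = 3,870; DTI = 3,870/9,500 = 40.7%.
LTV = 70,000/66,500 = 105.3%.
Reserves = 13,870/1,870 = 7.4 months.
Product A: score 672 < 720; DTI 40.7% ≤ 43%; LTV 105.3% > 100%; reserves 7.4 ≥ 4 mo → does not qualify.
Product B: score 672 < 720; DTI 40.7% ≤ 50%; LTV 105.3% > 97%; employment 80 ≥ 18 mo → does not qualify.
Product C: score 672 ≥ 580; DTI 40.7% ≤ 43%; LTV 105.3% ≤ 110%; reserves 7.4 ≥ 4 mo → qualifies.

Product C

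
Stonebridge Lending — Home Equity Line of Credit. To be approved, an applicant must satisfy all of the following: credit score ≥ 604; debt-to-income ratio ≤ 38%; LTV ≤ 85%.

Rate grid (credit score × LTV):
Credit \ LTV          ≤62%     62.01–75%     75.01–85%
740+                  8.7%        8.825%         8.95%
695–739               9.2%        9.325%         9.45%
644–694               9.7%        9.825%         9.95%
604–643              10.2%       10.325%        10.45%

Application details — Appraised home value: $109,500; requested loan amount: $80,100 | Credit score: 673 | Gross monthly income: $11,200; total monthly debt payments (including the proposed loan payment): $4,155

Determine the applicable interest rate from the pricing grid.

9.825%

Credit score 673 ≥ 604; DTI = 4,155/11,200 = 37.1% ≤ 38%
LTV: 80,100 ÷ 109,500 = 73.2%, within 85% cap
Credit 673 → row 644–694; LTV 73.2% → column 62.01–75%. Grid cell → 9.825%.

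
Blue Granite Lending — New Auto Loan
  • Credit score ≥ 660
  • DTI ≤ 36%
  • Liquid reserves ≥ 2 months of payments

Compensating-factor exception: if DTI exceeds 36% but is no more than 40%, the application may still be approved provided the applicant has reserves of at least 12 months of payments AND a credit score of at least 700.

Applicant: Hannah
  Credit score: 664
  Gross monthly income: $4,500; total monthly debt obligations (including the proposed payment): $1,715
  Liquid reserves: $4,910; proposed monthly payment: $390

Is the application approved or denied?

Denied

Credit score 664 ≥ 660 (meets base)
DTI = 1,715/4,500 = 38.1% > 36% — standard DTI limit exceeded.
Reserves = 4,910/390 = 12.6 months ≥ 2
DTI 38.1% is within the 36%–40% exception band; checking compensating factors.
Override check — reserves: 12.6 mo (ok); score: 664 (below 700).
Compensating-factor requirement not fully met.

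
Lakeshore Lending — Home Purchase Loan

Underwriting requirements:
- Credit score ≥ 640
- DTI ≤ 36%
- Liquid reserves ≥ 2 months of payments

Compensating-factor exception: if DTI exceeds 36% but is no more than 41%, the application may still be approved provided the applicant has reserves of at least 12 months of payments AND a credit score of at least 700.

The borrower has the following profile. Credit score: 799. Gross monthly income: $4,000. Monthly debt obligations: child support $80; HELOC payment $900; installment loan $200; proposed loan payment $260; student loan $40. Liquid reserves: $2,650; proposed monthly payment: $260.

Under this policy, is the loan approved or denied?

Credit score 799 ≥ 640 (meets base)
Total debts = (80 + 900 + 200 + 260 + 40) = 1,480. DTI = 1,480/4,000 = 37% > 36% — standard DTI limit exceeded.
Reserves: 2,650 ÷ 260 = 10.2 months (meets 2-month minimum)
DTI 37% is within the 36%–41% exception band; checking compensating factors.
Override check — reserves: 10.2 mo (short of 12); score: 799 (ok).
Override conditions not both satisfied; exception does not apply.

Denied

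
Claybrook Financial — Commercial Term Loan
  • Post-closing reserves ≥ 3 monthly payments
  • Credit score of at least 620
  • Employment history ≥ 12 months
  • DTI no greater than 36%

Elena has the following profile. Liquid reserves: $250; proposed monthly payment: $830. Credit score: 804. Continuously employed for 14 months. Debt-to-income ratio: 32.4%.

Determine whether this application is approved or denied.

Liquid reserves cover 250/830 = 0.3 months — < 3 required
Credit score 804 ≥ 620 (meets)
Employment 14 ≥ 12 months
Debt-to-income 32.4% vs 36% cap — pass
Fails on reserves.

Denied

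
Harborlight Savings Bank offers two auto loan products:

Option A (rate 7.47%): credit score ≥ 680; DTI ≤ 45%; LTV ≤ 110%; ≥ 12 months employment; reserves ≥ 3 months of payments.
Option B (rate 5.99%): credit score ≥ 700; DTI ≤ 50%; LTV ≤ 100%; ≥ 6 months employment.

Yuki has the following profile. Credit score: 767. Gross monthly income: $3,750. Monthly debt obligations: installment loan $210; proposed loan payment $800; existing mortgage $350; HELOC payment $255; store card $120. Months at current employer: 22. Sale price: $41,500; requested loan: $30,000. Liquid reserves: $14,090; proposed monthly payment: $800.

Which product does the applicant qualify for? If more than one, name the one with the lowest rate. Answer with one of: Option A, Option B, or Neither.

Option B

Total debts = (210 + 800 + 350 + 255 + 120) = 1,735; DTI = 1,735/3,750 = 46.3%.
LTV = 30,000/41,500 = 72.3%.
Reserves = 14,090/800 = 17.6 months.
Option A: score 767 ≥ 680; DTI 46.3% > 45%; LTV 72.3% ≤ 110%; employment 22 ≥ 12 mo; reserves 17.6 ≥ 3 mo → does not qualify.
Option B: score 767 ≥ 700; DTI 46.3% ≤ 50%; LTV 72.3% ≤ 100%; employment 22 ≥ 6 mo → qualifies.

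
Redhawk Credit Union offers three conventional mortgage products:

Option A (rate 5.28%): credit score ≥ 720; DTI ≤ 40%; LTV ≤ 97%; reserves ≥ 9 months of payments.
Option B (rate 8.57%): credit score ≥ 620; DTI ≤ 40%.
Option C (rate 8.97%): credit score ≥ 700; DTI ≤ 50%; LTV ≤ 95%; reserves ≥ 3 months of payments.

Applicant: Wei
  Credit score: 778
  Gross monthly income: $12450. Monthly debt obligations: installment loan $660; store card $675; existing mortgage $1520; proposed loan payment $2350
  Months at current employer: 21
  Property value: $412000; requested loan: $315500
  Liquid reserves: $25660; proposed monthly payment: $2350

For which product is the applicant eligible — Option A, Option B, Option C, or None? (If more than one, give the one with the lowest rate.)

Option C

Total debts = (660 + 675 + 1,520 + 2,350) = 5,205; DTI = 5,205/12,450 = 41.8%.
LTV = 315,500/412,000 = 76.6%.
Reserves = 25,660/2,350 = 10.9 months.
Option A: score 778 ≥ 720; DTI 41.8% > 40%; LTV 76.6% ≤ 97%; reserves 10.9 ≥ 9 mo → does not qualify.
Option B: score 778 ≥ 620; DTI 41.8% > 40% → does not qualify.
Option C: score 778 ≥ 700; DTI 41.8% ≤ 50%; LTV 76.6% ≤ 95%; reserves 10.9 ≥ 3 mo → qualifies.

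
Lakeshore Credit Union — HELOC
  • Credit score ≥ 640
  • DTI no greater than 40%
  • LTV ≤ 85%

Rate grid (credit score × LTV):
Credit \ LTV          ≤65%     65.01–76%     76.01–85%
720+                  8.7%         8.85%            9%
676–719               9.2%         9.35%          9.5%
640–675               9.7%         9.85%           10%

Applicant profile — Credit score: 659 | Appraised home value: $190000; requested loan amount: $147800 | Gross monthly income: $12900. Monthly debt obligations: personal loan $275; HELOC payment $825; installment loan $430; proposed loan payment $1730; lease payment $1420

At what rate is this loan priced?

Credit score 659 ≥ 640; Total monthly debts = (275 + 825 + 430 + 1,730 + 1,420) = 4,680. Debt-to-income = 4,680/12,900 = 36.3% — meets 40% limit
Loan-to-value = 147,800/190,000 = 77.8% — pass (85% max)
Row: 659 falls in 640–675. Column: 77.8% falls in 76.01–85%. Rate = 10%.

10%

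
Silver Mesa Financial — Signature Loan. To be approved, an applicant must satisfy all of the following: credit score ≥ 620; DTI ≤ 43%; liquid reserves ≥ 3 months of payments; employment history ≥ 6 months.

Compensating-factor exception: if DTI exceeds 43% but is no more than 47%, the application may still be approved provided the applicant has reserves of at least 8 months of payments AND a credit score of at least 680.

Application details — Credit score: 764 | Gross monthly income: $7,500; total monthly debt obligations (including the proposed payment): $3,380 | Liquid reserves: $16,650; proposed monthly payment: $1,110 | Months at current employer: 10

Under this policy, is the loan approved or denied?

Credit score 764 ≥ 620 (meets base)
DTI = 3,380/7,500 = 45.1% > 43% — standard DTI limit exceeded.
Reserves: 16,650 ÷ 1,110 = 15.0 months (meets 3-month minimum)
Employment 10 ≥ 6 months
45.1% falls in the override range (43%–47%), so the compensating-factor test applies.
Reserves 15.0 ≥ 8 months; credit score 764 ≥ 680.
Both compensating conditions met → exception applies.

Approved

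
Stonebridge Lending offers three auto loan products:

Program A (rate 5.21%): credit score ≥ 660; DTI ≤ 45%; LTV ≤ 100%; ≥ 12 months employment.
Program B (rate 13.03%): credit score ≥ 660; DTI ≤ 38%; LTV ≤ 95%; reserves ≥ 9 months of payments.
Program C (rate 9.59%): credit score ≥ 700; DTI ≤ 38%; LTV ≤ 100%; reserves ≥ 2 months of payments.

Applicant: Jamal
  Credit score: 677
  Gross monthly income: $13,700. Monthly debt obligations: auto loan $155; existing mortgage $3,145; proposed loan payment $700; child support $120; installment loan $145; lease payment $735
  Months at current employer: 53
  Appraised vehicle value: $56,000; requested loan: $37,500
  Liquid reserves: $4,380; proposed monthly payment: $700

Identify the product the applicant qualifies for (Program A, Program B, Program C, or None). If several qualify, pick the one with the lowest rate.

Program A

Total debts = (155 + 3,145 + 700 + 120 + 145 + 735) = 5,000; DTI = 5,000/13,700 = 36.5%.
LTV = 37,500/56,000 = 67%.
Reserves = 4,380/700 = 6.3 months.
Program A: score 677 ≥ 660; DTI 36.5% ≤ 45%; LTV 67% ≤ 100%; employment 53 ≥ 12 mo → qualifies.
Program B: score 677 ≥ 660; DTI 36.5% ≤ 38%; LTV 67% ≤ 95%; reserves 6.3 < 9 mo → does not qualify.
Program C: score 677 < 700; DTI 36.5% ≤ 38%; LTV 67% ≤ 100%; reserves 6.3 ≥ 2 mo → does not qualify.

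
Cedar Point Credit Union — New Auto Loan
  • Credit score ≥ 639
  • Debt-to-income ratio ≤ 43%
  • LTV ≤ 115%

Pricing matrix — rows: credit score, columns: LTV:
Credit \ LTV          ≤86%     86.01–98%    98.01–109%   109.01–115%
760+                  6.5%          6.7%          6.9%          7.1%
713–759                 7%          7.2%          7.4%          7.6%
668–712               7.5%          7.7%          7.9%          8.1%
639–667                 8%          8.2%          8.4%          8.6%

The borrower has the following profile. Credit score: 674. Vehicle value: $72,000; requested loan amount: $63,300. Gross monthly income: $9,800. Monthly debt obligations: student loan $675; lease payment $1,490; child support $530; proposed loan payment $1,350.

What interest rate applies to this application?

Credit score 674 ≥ 639; Total monthly debts = (675 + 1,490 + 530 + 1,350) = 4,045. DTI = 4,045/9,800 = 41.3% ≤ 43%
LTV = 63,300/72,000 = 87.9% ≤ 115%
Row: 674 falls in 668–712. Column: 87.9% falls in 86.01–98%. Rate = 7.7%.

7.7%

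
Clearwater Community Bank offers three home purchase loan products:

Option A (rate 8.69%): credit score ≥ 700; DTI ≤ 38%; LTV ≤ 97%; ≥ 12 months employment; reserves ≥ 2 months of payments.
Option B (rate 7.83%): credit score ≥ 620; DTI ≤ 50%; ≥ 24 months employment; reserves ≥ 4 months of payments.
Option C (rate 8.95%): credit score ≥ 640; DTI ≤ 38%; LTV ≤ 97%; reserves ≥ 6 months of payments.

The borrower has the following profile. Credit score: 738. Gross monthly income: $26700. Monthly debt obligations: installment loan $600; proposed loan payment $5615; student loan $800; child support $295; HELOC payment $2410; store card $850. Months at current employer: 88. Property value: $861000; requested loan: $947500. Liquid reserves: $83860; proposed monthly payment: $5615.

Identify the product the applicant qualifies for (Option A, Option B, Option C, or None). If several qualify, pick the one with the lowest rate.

Option B

Total debts = (600 + 5,615 + 800 + 295 + 2,410 + 850) = 10,570; DTI = 10,570/26,700 = 39.6%.
LTV = 947,500/861,000 = 110%.
Reserves = 83,860/5,615 = 14.9 months.
Option A: score 738 ≥ 700; DTI 39.6% > 38%; LTV 110% > 97%; employment 88 ≥ 12 mo; reserves 14.9 ≥ 2 mo → does not qualify.
Option B: score 738 ≥ 620; DTI 39.6% ≤ 50%; employment 88 ≥ 24 mo; reserves 14.9 ≥ 4 mo → qualifies.
Option C: score 738 ≥ 640; DTI 39.6% > 38%; LTV 110% > 97%; reserves 14.9 ≥ 6 mo → does not qualify.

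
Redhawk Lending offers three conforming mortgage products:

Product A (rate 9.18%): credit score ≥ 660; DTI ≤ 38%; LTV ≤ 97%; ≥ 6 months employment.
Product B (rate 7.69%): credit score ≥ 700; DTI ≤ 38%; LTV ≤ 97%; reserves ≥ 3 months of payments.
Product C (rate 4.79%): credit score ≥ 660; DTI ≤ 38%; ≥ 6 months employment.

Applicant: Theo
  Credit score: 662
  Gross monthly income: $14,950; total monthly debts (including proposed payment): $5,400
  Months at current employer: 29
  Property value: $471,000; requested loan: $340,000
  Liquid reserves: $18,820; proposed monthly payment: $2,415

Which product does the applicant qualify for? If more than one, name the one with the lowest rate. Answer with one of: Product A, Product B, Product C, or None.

Product C

DTI = 5,400/14,950 = 36.1%.
LTV = 340,000/471,000 = 72.2%.
Reserves = 18,820/2,415 = 7.8 months.
Product A: score 662 ≥ 660; DTI 36.1% ≤ 38%; LTV 72.2% ≤ 97%; employment 29 ≥ 6 mo → qualifies.
Product B: score 662 < 700; DTI 36.1% ≤ 38%; LTV 72.2% ≤ 97%; reserves 7.8 ≥ 3 mo → does not qualify.
Product C: score 662 ≥ 660; DTI 36.1% ≤ 38%; employment 29 ≥ 6 mo → qualifies.
Qualifying: Product A, Product C. Lowest rate is 4.79% → Product C.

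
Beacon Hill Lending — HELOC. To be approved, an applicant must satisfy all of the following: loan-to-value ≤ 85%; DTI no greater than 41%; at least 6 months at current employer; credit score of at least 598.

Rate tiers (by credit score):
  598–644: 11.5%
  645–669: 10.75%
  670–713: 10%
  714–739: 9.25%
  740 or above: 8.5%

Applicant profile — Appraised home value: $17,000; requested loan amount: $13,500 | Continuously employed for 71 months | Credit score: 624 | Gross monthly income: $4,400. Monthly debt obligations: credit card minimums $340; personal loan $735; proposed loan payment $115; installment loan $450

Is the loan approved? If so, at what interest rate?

Credit score 624 ≥ 598 (meets minimum)
Employment 71 ≥ 6 months
Total monthly debts = (340 + 735 + 115 + 450) = 1,640. Debt-to-income = 1,640/4,400 = 37.3% — meets 41% limit
LTV: 13,500 ÷ 17,000 = 79.4%, within 85% cap
All requirements met. Score 624 falls in the 598–644 tier → 11.5%.

Approved at 11.5%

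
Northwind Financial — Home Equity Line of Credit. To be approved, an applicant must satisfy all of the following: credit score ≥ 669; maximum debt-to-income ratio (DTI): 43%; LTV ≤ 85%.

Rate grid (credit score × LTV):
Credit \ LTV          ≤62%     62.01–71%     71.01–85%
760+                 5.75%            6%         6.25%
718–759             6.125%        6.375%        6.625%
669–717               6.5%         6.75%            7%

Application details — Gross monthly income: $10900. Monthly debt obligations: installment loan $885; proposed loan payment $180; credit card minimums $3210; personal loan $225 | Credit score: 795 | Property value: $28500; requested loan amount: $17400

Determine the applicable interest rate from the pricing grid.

5.75%

Credit score 795 ≥ 669; Total monthly debts = (885 + 180 + 3,210 + 225) = 4,500. DTI = 4,500/10,900 = 41.3% ≤ 43%
LTV = 17,400/28,500 = 61.1% ≤ 85%
Score 795 is in the 760+ band; LTV 61.1% is in the ≤62% band → 5.75%.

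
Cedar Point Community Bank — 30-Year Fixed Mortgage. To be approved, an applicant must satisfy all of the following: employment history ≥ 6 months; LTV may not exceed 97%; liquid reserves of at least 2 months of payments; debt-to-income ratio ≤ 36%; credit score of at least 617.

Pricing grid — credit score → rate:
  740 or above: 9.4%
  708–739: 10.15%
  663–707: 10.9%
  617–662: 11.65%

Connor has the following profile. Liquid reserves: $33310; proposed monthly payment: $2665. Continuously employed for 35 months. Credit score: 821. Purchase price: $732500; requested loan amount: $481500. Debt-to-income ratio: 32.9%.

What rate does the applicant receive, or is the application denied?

Approved at 9.4%

Credit score 821 ≥ 617 (meets minimum)
LTV = 481,500/732,500 = 65.7% ≤ 97%
DTI 32.9% is within the 36% limit
Reserves: 33,310 ÷ 2,665 = 12.5 months (meets 2-month minimum)
Employment 35 ≥ 6 months
All requirements met. Score 821 falls in the 740 or above tier → 9.4%.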